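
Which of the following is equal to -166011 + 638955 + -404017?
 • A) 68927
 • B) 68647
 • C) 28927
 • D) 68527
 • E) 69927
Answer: A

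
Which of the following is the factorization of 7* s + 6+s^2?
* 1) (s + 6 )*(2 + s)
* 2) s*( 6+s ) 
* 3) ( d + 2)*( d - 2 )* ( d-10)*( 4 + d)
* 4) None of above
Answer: 4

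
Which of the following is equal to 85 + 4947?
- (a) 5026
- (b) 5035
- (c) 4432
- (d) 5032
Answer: d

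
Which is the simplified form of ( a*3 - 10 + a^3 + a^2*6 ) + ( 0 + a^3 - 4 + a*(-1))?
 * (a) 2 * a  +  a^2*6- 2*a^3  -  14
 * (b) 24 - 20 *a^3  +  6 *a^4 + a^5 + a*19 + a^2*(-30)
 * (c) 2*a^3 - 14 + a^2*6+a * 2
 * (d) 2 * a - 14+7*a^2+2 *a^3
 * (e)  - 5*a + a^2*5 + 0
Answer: c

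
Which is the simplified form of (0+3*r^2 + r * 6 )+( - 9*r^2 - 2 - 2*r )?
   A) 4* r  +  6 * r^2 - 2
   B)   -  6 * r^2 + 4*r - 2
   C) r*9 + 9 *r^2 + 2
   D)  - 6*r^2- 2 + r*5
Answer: B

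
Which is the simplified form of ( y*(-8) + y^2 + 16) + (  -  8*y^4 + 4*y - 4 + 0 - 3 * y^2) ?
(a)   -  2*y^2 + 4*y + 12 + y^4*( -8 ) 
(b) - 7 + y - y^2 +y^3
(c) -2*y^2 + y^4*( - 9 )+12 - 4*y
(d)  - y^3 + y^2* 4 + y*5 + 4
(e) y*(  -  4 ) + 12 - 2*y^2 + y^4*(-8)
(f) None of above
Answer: e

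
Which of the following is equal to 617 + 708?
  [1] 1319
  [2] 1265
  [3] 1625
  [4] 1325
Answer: 4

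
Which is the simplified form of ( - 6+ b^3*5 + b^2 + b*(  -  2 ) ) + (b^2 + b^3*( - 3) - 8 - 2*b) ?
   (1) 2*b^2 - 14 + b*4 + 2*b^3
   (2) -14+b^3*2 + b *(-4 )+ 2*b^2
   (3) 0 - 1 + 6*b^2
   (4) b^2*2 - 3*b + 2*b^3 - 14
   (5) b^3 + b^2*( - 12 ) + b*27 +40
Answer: 2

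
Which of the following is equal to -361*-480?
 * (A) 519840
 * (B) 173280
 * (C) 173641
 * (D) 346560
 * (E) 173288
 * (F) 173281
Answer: B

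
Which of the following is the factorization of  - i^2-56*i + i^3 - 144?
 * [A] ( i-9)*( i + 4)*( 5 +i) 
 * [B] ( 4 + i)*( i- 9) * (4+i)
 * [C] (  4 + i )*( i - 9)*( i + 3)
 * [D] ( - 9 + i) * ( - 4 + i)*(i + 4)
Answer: B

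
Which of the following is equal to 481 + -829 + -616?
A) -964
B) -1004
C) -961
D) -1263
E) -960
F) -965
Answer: A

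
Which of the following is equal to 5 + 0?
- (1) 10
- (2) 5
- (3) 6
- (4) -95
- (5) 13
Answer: 2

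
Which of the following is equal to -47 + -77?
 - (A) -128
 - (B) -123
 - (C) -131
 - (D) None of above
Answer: D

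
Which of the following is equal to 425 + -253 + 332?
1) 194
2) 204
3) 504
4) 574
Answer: 3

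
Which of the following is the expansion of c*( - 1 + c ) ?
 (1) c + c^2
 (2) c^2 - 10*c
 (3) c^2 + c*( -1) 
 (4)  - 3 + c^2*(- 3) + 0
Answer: 3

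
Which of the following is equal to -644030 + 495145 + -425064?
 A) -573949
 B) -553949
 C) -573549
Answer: A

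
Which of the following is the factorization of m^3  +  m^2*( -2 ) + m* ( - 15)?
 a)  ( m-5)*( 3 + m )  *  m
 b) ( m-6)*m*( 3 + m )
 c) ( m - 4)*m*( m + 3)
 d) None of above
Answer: a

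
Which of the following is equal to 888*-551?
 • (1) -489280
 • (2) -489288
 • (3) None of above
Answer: 2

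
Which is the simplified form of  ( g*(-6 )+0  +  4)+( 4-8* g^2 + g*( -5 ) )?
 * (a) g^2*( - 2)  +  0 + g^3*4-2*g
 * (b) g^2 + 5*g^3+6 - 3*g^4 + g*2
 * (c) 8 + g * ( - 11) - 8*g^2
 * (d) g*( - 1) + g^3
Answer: c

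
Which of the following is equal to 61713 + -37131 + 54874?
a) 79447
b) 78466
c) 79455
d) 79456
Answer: d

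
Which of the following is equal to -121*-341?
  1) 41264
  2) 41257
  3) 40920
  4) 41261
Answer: 4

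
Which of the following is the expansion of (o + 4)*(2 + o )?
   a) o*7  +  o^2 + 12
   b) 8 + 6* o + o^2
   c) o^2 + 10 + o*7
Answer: b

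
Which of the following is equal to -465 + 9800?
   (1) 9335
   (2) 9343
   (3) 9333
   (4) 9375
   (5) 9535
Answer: 1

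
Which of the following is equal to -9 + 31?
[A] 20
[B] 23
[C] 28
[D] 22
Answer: D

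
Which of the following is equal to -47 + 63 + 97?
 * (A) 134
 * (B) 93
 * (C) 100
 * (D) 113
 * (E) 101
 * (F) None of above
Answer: D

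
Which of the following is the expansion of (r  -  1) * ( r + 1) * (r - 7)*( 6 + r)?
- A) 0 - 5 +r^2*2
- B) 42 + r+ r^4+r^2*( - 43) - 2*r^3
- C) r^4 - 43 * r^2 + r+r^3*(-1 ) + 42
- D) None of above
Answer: C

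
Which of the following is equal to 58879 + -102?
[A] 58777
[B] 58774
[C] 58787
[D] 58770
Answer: A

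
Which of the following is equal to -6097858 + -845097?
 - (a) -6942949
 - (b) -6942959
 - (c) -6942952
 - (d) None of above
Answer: d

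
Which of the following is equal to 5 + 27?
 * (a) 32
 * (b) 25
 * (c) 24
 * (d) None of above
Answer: a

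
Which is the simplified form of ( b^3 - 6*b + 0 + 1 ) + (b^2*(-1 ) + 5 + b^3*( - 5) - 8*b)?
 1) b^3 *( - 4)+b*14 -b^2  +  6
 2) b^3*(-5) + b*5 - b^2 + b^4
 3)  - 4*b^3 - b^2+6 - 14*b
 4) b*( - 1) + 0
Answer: 3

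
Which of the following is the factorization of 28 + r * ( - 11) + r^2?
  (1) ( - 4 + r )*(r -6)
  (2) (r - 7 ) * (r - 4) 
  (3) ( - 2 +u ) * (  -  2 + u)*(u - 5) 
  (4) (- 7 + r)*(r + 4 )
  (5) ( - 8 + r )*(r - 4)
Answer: 2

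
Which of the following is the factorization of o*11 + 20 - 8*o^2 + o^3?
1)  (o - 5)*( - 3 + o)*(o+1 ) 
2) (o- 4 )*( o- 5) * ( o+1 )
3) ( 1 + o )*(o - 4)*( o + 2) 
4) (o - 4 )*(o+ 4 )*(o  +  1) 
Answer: 2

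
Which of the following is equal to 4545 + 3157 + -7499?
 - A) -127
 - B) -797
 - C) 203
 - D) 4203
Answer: C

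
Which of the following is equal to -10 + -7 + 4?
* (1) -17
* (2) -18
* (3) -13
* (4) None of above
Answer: 3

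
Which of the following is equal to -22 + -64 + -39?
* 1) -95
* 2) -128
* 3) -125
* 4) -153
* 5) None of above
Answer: 3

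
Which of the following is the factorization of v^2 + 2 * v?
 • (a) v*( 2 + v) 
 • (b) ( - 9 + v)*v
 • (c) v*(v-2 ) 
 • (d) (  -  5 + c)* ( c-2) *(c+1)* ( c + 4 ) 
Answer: a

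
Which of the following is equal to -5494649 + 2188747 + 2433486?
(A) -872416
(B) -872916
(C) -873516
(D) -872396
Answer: A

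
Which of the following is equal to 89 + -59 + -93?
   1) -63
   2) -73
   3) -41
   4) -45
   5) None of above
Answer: 1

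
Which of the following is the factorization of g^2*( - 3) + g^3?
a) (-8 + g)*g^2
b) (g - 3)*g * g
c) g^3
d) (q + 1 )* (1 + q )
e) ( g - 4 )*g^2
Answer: b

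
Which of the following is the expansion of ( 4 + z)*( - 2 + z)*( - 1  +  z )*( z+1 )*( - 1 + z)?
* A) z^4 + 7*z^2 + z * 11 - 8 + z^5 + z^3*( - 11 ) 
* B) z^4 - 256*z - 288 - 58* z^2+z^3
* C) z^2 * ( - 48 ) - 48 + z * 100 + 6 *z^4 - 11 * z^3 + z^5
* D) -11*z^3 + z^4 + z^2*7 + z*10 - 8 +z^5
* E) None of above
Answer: D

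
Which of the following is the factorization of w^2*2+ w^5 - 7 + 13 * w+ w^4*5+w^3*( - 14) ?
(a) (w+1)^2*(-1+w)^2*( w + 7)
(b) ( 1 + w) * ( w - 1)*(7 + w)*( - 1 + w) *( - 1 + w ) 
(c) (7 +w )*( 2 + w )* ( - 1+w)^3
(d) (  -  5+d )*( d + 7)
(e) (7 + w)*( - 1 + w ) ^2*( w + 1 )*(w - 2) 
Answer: b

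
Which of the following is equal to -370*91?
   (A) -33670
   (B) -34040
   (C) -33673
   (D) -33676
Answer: A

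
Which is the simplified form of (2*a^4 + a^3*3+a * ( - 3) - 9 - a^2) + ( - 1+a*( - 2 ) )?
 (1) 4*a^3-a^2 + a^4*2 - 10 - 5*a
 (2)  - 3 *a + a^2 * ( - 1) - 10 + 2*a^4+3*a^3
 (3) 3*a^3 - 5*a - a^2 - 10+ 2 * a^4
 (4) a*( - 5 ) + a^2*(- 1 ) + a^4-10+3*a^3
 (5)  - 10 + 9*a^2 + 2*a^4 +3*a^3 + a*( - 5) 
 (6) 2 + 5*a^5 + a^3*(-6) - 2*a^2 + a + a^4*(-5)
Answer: 3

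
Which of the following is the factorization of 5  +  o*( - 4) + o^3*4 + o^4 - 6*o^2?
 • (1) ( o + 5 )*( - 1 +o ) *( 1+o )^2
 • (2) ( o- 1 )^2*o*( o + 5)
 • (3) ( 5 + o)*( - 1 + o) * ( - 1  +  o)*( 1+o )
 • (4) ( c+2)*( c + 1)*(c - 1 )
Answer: 3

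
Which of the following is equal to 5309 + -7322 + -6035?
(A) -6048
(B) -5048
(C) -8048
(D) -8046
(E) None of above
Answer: C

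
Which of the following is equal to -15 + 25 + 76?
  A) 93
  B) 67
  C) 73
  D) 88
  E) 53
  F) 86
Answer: F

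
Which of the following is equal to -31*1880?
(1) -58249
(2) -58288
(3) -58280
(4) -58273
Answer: 3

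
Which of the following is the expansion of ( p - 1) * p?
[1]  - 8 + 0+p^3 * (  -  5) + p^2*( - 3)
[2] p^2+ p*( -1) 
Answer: 2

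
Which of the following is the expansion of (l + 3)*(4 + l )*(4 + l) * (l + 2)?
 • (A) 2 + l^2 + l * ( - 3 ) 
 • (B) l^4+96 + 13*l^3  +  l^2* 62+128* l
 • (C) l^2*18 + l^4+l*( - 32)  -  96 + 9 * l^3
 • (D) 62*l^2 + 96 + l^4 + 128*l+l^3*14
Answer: B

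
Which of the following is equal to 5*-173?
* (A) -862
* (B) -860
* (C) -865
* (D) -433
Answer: C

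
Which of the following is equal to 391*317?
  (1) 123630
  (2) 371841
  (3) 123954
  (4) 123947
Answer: 4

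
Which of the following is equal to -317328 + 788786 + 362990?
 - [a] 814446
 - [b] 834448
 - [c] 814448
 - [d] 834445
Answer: b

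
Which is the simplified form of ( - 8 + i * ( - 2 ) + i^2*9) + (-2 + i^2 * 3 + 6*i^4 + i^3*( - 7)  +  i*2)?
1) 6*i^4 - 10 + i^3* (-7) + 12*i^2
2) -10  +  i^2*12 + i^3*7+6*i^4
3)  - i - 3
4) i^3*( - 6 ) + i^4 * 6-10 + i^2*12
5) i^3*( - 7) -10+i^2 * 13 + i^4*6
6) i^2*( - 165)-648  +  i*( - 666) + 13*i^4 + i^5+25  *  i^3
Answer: 1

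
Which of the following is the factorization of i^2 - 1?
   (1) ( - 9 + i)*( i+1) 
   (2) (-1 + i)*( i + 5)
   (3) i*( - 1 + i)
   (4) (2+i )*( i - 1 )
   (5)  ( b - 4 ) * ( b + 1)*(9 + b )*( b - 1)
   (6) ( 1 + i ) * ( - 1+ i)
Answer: 6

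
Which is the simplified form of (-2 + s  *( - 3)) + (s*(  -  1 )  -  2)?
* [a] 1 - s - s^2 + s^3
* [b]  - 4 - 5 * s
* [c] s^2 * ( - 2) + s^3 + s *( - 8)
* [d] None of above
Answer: d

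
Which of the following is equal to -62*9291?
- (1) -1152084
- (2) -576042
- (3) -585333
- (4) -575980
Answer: 2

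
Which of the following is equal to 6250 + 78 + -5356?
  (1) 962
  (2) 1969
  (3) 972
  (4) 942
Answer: 3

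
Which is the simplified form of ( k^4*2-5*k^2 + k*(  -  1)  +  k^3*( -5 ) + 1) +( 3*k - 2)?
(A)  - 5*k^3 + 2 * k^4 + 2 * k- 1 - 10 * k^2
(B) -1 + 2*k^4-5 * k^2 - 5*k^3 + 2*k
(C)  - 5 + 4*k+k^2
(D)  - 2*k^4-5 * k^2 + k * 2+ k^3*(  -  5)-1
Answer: B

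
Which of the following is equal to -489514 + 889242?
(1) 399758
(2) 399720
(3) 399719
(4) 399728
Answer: 4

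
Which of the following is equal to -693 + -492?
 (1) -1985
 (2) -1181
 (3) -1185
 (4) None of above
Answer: 3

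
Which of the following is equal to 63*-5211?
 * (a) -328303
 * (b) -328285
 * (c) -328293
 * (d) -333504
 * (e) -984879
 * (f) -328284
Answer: c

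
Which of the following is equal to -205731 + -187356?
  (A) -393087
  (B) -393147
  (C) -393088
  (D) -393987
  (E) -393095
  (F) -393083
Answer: A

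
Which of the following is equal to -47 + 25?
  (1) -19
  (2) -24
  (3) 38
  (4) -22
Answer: 4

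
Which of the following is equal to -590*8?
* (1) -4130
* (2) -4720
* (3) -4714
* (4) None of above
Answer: 2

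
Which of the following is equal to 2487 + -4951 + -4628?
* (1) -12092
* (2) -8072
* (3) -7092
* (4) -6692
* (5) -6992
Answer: 3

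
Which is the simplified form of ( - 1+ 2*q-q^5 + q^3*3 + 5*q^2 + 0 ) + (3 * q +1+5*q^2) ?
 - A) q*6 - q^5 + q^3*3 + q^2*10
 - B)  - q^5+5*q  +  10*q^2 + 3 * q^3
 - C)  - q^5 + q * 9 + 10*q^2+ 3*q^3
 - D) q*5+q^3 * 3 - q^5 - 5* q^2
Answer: B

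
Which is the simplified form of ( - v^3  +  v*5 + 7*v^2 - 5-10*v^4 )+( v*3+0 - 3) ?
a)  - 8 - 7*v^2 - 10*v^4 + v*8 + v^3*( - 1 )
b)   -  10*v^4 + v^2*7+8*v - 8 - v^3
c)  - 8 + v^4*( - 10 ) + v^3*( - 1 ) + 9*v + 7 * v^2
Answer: b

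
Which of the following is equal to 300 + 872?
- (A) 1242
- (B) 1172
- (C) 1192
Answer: B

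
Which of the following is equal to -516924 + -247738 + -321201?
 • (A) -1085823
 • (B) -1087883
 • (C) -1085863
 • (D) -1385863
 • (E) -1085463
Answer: C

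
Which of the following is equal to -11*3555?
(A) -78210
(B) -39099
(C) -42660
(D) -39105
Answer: D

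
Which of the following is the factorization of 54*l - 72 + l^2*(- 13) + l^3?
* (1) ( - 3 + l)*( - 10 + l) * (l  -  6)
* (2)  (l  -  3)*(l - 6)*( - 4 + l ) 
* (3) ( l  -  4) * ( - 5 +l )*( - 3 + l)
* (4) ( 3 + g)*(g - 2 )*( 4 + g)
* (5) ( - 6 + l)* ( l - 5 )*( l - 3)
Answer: 2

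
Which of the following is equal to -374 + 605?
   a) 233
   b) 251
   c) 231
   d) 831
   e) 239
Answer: c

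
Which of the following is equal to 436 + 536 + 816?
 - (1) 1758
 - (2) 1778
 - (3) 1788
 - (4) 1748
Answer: 3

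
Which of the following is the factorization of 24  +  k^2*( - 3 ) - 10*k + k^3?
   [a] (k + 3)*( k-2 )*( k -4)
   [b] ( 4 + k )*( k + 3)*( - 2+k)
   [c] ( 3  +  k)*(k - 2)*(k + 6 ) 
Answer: a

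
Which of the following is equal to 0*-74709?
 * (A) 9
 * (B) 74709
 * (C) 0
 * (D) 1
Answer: C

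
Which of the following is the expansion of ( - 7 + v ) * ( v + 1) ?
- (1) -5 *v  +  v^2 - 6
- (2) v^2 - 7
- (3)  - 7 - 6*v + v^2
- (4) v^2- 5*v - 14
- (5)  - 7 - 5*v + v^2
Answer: 3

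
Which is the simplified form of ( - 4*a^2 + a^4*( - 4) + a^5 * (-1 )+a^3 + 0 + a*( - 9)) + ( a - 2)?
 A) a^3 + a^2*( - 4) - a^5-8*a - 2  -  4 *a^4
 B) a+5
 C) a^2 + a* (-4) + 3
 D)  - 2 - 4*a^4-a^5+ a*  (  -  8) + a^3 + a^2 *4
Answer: A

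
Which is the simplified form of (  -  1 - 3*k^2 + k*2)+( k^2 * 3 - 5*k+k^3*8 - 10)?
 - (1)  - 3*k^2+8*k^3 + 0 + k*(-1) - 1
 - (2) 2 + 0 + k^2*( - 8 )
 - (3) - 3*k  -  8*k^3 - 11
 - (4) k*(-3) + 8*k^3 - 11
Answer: 4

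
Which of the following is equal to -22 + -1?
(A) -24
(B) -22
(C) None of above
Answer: C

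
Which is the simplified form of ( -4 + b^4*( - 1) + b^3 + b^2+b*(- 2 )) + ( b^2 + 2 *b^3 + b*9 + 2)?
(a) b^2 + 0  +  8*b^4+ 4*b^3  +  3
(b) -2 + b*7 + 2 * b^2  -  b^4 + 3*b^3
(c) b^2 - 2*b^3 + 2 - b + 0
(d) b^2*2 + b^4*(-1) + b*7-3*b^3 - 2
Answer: b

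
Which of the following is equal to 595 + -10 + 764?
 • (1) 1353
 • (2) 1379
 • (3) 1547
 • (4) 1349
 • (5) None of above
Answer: 4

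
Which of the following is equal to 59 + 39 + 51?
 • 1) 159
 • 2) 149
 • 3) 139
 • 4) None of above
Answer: 2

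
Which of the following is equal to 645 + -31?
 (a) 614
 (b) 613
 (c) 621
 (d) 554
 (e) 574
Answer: a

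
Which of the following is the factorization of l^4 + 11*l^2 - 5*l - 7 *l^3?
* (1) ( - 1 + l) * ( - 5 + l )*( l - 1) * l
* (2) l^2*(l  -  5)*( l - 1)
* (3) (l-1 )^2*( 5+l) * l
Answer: 1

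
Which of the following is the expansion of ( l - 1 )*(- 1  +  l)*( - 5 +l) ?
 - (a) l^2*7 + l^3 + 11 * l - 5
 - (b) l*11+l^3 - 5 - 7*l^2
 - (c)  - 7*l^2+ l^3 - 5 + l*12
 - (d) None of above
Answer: b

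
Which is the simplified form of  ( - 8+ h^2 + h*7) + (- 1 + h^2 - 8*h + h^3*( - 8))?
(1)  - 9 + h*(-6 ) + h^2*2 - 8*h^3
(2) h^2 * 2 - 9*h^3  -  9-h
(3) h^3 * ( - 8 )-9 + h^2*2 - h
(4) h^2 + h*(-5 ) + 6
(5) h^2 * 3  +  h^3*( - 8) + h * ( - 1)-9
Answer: 3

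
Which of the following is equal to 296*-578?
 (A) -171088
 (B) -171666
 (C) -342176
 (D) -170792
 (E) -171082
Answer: A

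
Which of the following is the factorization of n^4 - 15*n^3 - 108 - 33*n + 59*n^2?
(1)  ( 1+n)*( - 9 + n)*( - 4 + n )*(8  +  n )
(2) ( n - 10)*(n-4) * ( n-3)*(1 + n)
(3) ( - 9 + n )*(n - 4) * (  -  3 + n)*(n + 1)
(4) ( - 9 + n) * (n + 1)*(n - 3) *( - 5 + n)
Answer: 3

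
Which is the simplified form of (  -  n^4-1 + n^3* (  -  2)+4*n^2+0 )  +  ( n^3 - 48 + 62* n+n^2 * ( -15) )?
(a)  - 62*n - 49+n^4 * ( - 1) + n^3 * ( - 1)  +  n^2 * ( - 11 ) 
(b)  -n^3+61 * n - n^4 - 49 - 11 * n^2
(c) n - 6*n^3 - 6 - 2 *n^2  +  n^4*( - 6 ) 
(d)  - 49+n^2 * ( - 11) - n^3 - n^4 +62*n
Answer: d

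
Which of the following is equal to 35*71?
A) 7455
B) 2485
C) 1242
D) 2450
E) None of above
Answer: B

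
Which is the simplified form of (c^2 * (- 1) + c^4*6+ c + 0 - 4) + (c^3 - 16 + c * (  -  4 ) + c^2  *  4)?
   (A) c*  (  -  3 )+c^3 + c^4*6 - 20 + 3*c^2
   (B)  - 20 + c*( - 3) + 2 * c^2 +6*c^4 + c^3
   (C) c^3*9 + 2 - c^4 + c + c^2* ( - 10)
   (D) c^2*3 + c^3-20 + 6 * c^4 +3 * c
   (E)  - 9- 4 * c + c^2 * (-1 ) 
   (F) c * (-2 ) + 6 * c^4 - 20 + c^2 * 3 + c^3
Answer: A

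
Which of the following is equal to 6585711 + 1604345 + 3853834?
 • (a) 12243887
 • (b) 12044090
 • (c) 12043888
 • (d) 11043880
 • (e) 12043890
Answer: e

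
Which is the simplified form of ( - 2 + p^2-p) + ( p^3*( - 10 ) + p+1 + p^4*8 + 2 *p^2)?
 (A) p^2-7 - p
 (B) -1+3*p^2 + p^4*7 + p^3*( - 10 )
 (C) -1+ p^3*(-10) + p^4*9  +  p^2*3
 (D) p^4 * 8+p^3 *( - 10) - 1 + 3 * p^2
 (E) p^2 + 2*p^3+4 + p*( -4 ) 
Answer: D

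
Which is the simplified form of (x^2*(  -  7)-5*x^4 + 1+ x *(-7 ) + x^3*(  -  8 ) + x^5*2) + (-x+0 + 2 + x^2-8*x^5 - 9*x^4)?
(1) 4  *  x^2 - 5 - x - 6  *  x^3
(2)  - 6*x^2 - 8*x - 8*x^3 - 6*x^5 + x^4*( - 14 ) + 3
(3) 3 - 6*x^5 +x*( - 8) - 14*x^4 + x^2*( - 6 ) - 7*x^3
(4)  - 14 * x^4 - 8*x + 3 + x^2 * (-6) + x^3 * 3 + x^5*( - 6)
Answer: 2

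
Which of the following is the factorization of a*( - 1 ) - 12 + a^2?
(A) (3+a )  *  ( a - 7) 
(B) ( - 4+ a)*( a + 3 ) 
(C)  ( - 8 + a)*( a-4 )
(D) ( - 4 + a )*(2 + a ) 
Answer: B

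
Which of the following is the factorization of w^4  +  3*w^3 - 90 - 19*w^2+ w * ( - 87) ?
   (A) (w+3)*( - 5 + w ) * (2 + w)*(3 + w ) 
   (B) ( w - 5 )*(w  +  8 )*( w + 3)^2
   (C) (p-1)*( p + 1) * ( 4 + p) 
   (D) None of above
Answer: A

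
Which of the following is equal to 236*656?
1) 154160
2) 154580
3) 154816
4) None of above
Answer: 3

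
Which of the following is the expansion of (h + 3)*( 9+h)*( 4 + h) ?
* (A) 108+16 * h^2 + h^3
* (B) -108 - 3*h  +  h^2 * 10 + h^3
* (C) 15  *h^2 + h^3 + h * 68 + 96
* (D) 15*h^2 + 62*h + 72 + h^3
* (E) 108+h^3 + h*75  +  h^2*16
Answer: E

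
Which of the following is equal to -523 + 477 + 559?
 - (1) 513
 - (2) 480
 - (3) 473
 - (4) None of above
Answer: 1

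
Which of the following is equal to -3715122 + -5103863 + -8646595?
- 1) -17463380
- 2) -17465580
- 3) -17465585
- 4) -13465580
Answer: 2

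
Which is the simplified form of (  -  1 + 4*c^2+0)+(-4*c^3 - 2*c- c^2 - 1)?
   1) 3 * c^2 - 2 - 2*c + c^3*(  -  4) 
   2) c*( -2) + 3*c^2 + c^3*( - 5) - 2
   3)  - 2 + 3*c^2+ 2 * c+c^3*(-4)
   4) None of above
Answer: 1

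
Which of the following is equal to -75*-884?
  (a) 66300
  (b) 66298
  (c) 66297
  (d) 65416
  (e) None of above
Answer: a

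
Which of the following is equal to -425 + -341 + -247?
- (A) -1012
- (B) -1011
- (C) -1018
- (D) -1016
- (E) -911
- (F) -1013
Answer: F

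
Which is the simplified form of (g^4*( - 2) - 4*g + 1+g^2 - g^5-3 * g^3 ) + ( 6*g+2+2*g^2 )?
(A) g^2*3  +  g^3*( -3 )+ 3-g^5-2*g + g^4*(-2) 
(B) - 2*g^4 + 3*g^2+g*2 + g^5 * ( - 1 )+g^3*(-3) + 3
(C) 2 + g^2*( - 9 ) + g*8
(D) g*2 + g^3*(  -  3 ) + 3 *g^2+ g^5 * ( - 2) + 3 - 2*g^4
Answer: B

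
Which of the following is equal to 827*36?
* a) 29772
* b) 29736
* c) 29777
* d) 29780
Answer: a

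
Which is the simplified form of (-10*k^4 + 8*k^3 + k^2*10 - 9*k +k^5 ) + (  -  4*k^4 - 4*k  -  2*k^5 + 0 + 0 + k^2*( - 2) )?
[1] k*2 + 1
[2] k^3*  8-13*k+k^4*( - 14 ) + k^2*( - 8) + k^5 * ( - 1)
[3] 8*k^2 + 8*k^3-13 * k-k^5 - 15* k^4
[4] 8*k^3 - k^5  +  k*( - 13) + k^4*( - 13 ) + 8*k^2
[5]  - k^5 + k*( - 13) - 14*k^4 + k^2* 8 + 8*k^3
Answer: 5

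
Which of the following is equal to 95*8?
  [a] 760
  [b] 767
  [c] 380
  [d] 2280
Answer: a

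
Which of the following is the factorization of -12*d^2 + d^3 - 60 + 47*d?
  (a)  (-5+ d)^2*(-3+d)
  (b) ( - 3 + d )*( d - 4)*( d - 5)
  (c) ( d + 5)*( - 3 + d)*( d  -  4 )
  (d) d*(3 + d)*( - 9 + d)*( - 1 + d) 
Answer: b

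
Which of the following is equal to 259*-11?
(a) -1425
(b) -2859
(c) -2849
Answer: c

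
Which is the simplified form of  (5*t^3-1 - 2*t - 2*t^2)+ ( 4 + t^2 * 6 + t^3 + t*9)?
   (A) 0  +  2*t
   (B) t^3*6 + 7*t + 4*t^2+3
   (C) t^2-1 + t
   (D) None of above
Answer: B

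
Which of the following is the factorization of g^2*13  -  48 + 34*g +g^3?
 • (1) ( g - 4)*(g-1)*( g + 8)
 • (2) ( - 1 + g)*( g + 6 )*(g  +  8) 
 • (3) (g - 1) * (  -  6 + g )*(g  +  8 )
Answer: 2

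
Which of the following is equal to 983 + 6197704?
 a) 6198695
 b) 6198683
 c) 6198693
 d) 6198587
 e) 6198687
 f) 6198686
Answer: e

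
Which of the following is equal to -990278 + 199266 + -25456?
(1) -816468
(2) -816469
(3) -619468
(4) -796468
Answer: 1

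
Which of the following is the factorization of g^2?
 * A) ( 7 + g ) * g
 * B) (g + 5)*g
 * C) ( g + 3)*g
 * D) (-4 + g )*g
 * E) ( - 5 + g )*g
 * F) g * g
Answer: F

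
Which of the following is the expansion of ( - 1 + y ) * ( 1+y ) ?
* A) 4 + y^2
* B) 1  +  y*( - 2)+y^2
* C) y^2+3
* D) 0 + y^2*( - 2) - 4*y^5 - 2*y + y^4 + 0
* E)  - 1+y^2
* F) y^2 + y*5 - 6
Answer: E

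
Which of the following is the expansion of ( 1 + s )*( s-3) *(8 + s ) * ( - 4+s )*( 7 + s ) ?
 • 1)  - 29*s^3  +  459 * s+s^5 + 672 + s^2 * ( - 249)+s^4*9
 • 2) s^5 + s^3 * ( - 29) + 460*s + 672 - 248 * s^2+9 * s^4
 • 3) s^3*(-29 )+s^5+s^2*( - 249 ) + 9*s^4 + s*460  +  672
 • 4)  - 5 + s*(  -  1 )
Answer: 3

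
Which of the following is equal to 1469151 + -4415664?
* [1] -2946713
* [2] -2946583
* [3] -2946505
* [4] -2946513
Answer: 4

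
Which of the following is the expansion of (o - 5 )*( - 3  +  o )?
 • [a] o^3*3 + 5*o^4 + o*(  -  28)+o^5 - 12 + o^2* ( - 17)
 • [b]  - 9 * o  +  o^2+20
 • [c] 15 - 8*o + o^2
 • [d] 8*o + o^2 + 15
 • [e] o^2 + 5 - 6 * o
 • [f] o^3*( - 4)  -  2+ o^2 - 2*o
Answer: c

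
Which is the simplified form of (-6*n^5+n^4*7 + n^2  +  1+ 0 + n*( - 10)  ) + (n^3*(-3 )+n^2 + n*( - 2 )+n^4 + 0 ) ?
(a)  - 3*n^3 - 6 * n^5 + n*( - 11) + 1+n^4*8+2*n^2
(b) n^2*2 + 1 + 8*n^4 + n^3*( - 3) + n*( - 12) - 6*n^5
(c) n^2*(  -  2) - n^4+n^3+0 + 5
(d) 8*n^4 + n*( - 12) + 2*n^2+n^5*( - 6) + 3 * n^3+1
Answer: b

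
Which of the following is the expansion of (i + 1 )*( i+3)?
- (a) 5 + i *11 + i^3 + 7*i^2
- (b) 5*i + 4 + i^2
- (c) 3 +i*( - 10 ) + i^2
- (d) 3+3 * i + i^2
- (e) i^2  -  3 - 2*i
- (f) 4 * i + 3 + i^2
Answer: f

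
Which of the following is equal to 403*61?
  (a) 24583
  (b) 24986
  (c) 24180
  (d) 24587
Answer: a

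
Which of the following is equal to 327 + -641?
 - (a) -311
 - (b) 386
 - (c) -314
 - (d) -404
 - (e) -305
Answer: c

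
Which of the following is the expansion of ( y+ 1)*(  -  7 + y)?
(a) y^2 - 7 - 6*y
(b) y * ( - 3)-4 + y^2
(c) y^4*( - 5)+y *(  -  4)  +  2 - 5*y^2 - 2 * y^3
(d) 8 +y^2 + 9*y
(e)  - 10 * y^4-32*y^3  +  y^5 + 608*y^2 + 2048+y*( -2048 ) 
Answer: a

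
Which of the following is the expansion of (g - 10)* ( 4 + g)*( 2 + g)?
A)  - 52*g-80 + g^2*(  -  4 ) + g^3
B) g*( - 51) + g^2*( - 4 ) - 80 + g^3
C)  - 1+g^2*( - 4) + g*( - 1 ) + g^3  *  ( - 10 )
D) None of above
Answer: A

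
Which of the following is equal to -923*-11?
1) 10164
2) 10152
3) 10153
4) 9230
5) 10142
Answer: 3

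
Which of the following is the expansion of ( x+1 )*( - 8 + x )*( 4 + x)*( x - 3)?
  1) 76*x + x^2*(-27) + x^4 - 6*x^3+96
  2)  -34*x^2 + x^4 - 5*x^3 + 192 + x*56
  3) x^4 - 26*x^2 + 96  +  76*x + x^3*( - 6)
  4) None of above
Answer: 1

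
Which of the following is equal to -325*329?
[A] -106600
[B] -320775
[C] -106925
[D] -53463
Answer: C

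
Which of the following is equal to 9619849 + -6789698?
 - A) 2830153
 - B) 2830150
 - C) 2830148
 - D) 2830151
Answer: D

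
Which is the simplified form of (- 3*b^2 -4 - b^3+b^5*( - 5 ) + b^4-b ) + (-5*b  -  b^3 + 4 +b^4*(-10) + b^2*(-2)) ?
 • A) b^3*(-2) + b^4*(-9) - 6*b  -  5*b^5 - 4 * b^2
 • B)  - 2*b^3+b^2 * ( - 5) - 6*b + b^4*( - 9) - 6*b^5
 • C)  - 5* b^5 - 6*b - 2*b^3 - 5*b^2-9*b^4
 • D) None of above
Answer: C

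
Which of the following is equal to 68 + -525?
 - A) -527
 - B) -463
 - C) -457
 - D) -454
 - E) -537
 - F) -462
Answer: C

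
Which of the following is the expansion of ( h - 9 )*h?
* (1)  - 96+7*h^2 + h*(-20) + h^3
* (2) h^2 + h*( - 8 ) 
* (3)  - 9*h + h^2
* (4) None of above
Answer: 3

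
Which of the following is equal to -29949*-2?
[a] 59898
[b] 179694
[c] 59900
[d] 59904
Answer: a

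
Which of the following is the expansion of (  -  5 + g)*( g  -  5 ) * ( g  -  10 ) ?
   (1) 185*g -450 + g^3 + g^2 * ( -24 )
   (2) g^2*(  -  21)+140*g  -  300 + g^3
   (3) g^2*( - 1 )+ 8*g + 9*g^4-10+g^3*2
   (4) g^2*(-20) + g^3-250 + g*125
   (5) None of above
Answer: 4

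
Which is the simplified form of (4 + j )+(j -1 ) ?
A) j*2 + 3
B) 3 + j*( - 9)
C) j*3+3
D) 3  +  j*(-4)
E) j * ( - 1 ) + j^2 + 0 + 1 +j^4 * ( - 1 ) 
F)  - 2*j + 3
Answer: A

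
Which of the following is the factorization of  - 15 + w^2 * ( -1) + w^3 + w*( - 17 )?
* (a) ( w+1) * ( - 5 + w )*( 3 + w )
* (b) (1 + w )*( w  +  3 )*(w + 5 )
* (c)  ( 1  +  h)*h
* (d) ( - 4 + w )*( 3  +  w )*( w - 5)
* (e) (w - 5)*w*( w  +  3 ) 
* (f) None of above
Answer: a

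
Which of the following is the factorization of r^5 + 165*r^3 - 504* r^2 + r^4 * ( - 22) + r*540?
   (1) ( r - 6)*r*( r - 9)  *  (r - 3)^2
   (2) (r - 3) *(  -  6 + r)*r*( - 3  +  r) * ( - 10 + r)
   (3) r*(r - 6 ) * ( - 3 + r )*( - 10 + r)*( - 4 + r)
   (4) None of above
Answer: 2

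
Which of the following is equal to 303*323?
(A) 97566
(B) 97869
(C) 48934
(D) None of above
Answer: B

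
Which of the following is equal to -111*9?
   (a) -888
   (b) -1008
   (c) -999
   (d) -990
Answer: c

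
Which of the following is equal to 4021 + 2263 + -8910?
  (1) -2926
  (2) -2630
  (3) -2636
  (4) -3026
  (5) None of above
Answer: 5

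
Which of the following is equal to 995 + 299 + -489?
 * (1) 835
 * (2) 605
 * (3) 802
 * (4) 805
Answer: 4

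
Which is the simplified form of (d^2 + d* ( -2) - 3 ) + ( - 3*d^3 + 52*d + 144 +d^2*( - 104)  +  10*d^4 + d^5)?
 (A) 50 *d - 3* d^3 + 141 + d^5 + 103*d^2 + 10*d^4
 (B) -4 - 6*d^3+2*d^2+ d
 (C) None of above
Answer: C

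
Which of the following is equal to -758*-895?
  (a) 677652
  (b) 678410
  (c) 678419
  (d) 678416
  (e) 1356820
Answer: b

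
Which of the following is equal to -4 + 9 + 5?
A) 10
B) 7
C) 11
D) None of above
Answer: A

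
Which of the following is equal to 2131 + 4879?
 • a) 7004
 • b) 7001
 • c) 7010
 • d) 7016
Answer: c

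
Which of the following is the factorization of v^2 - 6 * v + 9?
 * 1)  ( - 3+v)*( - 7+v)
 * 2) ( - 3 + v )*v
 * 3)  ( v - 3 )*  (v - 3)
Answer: 3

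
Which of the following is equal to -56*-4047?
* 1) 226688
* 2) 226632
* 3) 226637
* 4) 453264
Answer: 2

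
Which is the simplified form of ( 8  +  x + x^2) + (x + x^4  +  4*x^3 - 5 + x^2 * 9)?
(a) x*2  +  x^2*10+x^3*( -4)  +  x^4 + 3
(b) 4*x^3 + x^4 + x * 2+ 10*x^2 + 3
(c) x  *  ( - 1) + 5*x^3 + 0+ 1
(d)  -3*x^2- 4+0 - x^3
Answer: b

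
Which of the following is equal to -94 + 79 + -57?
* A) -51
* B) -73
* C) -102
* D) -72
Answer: D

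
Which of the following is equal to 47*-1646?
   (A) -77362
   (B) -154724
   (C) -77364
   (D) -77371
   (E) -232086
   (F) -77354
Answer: A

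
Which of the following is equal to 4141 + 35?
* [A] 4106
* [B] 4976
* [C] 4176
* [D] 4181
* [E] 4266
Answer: C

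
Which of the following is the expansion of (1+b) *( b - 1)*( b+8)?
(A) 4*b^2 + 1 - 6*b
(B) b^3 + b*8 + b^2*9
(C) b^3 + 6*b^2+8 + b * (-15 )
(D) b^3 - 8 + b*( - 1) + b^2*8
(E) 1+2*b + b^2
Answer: D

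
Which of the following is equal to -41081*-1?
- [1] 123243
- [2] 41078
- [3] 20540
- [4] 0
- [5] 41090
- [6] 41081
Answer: 6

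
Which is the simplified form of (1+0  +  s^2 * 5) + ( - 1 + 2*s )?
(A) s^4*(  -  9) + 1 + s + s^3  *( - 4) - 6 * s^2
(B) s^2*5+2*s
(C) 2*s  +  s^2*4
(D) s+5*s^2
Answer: B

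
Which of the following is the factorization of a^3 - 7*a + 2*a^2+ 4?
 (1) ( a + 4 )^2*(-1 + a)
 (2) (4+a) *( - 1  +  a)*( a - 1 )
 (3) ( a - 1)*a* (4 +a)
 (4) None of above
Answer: 2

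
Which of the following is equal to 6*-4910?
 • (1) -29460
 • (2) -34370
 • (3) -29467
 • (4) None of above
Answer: 1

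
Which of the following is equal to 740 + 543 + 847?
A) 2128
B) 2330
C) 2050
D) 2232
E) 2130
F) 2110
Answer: E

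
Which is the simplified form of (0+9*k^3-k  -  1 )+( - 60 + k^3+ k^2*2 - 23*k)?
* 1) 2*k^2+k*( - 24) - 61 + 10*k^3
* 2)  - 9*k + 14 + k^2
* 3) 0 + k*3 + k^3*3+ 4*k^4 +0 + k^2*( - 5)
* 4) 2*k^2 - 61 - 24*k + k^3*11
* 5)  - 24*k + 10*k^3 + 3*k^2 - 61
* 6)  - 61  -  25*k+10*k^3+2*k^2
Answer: 1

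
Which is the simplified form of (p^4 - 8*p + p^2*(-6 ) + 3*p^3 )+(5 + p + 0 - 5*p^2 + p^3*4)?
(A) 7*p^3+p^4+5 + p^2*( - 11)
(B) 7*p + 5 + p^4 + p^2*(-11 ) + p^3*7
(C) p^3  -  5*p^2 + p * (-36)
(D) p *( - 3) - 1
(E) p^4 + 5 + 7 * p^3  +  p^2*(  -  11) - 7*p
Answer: E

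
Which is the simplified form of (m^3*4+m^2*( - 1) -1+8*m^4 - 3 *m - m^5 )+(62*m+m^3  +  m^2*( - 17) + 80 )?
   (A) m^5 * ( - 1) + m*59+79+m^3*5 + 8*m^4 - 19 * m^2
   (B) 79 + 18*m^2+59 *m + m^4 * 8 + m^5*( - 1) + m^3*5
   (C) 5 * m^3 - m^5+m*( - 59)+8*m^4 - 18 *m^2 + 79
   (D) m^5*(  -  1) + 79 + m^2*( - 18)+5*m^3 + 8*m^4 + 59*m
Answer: D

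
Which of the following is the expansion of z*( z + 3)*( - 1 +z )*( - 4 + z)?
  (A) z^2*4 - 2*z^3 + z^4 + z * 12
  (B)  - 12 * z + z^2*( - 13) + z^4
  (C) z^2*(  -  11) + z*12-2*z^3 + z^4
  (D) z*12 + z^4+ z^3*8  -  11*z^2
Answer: C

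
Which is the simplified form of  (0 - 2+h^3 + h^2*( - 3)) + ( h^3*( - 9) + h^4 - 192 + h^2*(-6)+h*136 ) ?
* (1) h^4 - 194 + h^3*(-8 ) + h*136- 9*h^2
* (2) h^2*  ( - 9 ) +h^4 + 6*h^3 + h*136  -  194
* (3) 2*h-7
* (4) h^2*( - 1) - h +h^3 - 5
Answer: 1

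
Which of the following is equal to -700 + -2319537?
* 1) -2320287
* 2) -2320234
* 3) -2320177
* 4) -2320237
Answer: 4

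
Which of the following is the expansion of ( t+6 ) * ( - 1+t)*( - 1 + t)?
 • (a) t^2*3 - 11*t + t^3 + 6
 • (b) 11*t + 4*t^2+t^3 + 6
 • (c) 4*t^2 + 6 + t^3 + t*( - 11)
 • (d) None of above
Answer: c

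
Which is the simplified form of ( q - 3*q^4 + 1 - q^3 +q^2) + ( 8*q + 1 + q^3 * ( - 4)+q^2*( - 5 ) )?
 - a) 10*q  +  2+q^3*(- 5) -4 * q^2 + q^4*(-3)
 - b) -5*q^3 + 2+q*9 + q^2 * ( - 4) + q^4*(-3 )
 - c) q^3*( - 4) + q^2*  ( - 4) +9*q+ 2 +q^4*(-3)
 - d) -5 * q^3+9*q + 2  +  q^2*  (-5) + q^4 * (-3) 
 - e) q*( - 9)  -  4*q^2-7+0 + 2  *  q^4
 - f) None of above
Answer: b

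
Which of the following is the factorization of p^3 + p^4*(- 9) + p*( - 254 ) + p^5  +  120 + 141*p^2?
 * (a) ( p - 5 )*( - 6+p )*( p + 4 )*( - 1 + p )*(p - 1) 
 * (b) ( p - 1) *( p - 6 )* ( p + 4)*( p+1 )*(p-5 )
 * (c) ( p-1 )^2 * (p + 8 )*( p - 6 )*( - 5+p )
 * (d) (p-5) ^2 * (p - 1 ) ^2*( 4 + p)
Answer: a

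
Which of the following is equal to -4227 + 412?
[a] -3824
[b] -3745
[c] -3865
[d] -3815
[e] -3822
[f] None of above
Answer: d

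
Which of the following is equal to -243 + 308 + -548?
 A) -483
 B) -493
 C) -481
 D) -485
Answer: A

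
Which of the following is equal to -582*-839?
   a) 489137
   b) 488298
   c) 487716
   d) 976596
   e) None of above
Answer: b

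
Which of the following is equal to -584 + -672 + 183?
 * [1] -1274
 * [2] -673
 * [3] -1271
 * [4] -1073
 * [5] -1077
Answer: 4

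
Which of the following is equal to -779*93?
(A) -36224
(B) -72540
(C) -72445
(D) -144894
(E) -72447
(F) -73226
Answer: E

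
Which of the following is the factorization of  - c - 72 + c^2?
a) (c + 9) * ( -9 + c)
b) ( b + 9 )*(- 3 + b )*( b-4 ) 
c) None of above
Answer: c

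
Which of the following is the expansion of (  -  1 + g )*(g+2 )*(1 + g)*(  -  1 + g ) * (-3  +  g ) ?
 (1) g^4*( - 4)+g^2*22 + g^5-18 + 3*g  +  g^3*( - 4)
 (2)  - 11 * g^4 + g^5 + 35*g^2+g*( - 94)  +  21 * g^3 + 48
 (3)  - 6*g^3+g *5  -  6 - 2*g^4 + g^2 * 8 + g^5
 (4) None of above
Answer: 3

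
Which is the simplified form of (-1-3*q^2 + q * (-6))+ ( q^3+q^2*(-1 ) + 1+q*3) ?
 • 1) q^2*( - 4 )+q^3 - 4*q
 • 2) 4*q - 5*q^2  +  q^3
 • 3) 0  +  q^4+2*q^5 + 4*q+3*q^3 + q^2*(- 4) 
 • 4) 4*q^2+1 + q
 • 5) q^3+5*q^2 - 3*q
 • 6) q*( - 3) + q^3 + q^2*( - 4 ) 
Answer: 6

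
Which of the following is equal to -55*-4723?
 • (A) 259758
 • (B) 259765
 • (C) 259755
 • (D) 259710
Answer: B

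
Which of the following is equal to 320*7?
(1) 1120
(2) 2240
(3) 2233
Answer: 2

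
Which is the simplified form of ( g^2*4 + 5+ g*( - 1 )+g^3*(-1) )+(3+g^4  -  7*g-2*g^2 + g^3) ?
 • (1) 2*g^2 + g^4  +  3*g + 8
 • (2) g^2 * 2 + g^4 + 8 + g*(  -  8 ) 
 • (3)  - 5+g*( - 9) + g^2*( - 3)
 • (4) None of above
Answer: 2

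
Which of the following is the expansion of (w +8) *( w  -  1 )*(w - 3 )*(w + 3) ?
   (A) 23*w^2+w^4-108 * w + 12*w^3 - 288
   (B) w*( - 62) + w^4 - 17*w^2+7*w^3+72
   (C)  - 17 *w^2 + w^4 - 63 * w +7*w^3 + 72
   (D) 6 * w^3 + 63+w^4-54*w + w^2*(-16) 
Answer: C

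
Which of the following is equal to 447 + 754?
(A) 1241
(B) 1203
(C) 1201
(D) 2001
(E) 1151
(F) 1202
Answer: C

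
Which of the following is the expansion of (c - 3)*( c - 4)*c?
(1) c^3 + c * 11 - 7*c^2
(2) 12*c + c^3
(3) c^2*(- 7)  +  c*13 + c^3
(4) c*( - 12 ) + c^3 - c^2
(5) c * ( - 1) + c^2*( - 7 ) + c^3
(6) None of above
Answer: 6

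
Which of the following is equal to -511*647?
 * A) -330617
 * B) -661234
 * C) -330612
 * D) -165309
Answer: A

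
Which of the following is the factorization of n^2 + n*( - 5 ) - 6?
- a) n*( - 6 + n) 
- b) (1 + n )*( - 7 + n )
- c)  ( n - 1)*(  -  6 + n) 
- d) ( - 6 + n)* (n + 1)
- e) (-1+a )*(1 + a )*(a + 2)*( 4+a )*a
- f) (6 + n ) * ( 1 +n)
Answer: d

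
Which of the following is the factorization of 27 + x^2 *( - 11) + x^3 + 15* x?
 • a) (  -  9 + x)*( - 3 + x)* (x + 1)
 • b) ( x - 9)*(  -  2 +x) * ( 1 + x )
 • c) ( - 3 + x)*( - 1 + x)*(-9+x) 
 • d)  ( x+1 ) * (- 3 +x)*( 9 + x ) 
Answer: a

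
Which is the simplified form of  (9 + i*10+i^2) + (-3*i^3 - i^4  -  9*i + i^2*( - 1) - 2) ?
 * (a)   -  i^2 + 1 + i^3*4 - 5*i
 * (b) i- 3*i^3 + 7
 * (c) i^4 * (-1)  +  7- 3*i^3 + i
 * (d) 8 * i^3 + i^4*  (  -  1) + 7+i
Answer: c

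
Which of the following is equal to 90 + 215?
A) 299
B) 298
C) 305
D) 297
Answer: C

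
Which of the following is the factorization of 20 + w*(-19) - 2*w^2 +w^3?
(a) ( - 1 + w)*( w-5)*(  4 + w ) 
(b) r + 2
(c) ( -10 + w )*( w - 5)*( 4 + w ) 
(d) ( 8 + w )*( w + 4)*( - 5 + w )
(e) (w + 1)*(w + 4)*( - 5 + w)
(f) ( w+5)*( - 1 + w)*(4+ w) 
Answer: a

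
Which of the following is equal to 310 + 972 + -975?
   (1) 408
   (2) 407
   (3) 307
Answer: 3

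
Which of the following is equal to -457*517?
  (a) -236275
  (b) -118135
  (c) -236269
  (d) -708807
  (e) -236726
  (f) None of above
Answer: c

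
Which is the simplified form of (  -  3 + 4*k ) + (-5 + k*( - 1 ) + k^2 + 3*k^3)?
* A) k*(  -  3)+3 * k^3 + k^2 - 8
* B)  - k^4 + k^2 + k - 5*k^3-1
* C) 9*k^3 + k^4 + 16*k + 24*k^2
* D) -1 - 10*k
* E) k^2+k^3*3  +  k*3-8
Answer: E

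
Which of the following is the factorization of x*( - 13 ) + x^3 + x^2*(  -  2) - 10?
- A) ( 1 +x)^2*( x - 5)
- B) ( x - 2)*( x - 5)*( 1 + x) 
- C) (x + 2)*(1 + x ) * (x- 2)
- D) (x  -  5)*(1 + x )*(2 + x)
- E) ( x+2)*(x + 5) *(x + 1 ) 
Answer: D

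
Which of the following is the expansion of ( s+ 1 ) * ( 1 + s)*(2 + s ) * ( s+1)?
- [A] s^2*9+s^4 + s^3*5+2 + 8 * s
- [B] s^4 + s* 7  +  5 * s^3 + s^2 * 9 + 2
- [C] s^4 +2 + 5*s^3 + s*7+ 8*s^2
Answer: B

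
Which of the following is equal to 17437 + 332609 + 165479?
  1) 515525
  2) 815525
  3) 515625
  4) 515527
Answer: 1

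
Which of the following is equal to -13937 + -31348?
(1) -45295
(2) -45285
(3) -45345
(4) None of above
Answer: 2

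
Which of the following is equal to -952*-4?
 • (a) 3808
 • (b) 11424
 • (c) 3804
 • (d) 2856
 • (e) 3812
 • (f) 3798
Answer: a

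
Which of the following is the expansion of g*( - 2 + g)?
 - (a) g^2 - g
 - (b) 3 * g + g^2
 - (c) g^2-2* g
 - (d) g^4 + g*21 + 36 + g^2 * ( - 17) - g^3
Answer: c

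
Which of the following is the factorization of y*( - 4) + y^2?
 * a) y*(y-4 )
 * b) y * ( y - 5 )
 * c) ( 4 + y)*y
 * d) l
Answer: a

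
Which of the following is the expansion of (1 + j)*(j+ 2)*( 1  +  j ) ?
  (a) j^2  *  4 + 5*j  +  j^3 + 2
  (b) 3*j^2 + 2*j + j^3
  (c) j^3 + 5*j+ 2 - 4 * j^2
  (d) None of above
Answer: a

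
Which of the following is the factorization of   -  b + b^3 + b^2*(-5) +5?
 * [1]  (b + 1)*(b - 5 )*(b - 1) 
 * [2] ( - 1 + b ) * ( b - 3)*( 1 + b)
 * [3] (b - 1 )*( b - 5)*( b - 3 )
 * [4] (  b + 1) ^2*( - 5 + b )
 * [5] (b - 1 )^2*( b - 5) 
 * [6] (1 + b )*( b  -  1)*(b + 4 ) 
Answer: 1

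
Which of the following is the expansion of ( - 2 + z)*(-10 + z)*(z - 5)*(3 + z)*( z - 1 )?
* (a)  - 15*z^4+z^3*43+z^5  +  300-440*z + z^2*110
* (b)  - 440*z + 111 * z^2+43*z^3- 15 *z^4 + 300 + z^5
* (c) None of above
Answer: b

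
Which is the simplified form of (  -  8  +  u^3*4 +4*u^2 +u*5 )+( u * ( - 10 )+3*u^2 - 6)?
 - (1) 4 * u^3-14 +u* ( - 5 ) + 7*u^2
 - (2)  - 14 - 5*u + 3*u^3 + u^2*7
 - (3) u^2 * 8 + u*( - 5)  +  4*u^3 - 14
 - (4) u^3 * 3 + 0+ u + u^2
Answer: 1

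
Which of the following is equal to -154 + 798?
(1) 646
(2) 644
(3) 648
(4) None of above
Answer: 2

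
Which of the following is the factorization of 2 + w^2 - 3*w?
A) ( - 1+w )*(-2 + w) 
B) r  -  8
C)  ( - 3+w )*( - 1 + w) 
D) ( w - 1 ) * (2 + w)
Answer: A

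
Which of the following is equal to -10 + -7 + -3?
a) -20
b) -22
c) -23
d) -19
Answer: a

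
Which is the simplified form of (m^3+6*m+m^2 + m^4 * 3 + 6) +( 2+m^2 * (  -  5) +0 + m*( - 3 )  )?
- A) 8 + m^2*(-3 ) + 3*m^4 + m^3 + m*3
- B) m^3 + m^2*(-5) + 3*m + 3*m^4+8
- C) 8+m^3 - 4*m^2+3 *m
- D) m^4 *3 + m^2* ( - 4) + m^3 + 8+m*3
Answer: D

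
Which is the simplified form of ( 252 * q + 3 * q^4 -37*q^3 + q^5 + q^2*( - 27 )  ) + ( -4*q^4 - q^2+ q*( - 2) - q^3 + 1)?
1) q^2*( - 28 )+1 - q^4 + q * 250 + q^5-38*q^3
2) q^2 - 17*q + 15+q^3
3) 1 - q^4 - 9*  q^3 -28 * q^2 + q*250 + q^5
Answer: 1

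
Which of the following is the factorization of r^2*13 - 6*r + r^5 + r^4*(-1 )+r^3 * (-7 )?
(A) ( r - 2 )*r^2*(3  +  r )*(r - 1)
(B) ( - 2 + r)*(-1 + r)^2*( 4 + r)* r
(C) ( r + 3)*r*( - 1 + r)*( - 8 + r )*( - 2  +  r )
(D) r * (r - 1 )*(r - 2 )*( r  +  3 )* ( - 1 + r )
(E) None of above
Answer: D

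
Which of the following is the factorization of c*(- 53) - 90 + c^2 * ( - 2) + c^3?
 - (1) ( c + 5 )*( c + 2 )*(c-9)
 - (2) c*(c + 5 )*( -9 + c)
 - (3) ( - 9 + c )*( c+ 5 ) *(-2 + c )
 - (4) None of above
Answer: 1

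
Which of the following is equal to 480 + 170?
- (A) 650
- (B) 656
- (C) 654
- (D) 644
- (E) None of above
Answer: A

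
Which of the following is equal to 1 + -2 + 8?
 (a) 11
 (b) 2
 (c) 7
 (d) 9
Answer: c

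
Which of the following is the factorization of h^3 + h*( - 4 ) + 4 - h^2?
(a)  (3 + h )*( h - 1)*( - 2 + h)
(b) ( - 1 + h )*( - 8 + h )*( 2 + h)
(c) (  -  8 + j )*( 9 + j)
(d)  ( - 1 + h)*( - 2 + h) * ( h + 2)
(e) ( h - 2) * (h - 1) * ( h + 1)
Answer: d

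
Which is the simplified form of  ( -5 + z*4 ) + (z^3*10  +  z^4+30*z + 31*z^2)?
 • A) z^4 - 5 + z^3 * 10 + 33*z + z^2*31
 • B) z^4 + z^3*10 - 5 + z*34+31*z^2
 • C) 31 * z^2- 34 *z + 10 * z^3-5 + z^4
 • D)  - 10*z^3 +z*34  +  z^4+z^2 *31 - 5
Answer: B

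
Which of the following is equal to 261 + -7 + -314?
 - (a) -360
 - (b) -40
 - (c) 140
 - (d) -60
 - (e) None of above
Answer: d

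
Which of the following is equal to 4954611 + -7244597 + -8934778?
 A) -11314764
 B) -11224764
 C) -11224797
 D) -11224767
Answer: B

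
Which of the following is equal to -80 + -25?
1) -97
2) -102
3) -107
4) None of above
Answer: 4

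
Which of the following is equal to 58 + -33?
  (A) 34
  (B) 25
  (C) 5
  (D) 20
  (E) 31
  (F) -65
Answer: B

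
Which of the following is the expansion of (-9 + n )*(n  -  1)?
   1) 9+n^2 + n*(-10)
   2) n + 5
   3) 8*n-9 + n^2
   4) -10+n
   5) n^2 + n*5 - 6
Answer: 1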